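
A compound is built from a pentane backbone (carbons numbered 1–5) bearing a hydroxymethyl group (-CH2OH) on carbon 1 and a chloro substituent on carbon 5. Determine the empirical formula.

C6H13ClO

Atom tally by fragment:
  HOCH2CH2 → C:2 H:5 O:1
  CH2 → C:1 H:2
  CH2 → C:1 H:2
  CH2 → C:1 H:2
  CH2Cl → C:1 H:2 Cl:1
Element totals:
  C: 6
  H: 13
  Cl: 1
  O: 1
Molecular formula: C6H13ClO.
gcd of subscripts (6, 1, 13, 1) = 1, so the empirical formula equals the molecular formula.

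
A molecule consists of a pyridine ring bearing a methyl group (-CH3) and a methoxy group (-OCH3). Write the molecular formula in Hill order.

C7H9NO

Atom tally by fragment:
  pyridine ring core → C:5 H:5 N:1
  (− 2 ring H displaced by substituents)
  + CH3 → C:1 H:3
  + OCH3 → C:1 H:3 O:1
Element totals:
  C: 7
  H: 9
  N: 1
  O: 1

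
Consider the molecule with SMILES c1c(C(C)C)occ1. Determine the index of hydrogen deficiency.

Atom tally by fragment:
  furan ring core → C:4 H:4 O:1
  (− 1 ring H displaced by substituents)
  + CH(CH3)2 → C:3 H:7
Element totals:
  C: 7
  H: 10
  O: 1
Molecular formula: C7H10O.
DoU = (2C + 2 + N − H − X) / 2 = (2·7 + 2 + 0 − 10 − 0) / 2 = 3.

3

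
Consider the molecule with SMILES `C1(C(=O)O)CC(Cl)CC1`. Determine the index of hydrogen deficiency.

Atom tally by fragment:
  cyclopentane ring core → C:5 H:10
  (− 2 ring H displaced by substituents)
  + COOH → C:1 H:1 O:2
  + Cl → Cl:1
Element totals:
  C: 6
  H: 9
  Cl: 1
  O: 2
Molecular formula: C6H9ClO2.
DoU = (2C + 2 + N − H − X) / 2 = (2·6 + 2 + 0 − 9 − 1) / 2 = 2.

2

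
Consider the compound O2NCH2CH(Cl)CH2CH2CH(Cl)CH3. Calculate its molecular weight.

Element totals:
  C: 6
  H: 11
  Cl: 2
  N: 1
  O: 2
Molecular formula: C6H11Cl2NO2.
  M = 6(12.011) + 11(1.008) + 2(35.45) + 14.007 + 2(15.999)
    = 72.066 + 11.088 + 70.900 + 14.007 + 31.998 = 200.059

200.06 g/mol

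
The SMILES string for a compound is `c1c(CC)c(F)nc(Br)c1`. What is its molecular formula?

Atom tally by fragment:
  pyridine ring core → C:5 H:5 N:1
  (− 3 ring H displaced by substituents)
  + C2H5 → C:2 H:5
  + F → F:1
  + Br → Br:1
Element totals:
  C: 7
  H: 7
  Br: 1
  F: 1
  N: 1

C7H7BrFN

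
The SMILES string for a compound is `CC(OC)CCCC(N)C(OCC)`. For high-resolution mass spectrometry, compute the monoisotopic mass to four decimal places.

Atom tally by fragment:
  CH3 → C:1 H:3
  CH(OCH3) → C:2 H:4 O:1
  CH2 → C:1 H:2
  CH2 → C:1 H:2
  CH2 → C:1 H:2
  CH(NH2) → C:1 H:3 N:1
  CH2OC2H5 → C:3 H:7 O:1
Element totals:
  C: 10
  H: 23
  N: 1
  O: 2
Molecular formula: C10H23NO2.
  M = 10(12.0) + 23(1.007825) + 14.003074 + 2(15.994915)
    = 120.000000 + 23.179975 + 14.003074 + 31.989830 = 189.172879

189.1729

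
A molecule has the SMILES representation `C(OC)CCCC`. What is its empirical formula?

C6H14O

Atom tally by fragment:
  CH3OCH2 → C:2 H:5 O:1
  CH2 → C:1 H:2
  CH2 → C:1 H:2
  CH2 → C:1 H:2
  CH3 → C:1 H:3
Element totals:
  C: 6
  H: 14
  O: 1
Molecular formula: C6H14O.
gcd of subscripts (6, 14, 1) = 1, so the empirical formula equals the molecular formula.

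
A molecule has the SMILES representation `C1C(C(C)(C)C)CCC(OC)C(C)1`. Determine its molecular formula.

C12H24O

Atom tally by fragment:
  cyclohexane ring core → C:6 H:12
  (− 3 ring H displaced by substituents)
  + C(CH3)3 → C:4 H:9
  + OCH3 → C:1 H:3 O:1
  + CH3 → C:1 H:3
Element totals:
  C: 12
  H: 24
  O: 1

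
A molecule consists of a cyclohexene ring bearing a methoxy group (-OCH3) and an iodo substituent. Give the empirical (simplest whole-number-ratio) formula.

Atom tally by fragment:
  cyclohexene ring core → C:6 H:10
  (− 2 ring H displaced by substituents)
  + OCH3 → C:1 H:3 O:1
  + I → I:1
Element totals:
  C: 7
  H: 11
  I: 1
  O: 1
Molecular formula: C7H11IO.
gcd of subscripts (7, 11, 1, 1) = 1, so the empirical formula equals the molecular formula.

C7H11IO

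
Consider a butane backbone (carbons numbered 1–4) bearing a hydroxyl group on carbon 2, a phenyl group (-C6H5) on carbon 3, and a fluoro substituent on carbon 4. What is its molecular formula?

C10H13FO

Atom tally by fragment:
  CH3 → C:1 H:3
  CH(OH) → C:1 H:2 O:1
  CH(C6H5) → C:7 H:6
  CH2F → C:1 H:2 F:1
Element totals:
  C: 10
  H: 13
  F: 1
  O: 1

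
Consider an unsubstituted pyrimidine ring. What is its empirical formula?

Atom tally by fragment:
  pyrimidine ring core → C:4 H:4 N:2
Element totals:
  C: 4
  H: 4
  N: 2
Molecular formula: C4H4N2.
gcd of subscripts = 2; dividing each by 2:
  C: 4/2 = 2
  H: 4/2 = 2
  N: 2/2 = 1

C2H2N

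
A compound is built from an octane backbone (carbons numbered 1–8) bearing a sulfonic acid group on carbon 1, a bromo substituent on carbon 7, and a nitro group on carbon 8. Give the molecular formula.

C8H16BrNO5S

Atom tally by fragment:
  HO3SCH2 → C:1 H:3 S:1 O:3
  CH2 → C:1 H:2
  CH2 → C:1 H:2
  CH2 → C:1 H:2
  CH2 → C:1 H:2
  CH2 → C:1 H:2
  CH(Br) → C:1 H:1 Br:1
  CH2NO2 → C:1 H:2 N:1 O:2
Element totals:
  C: 8
  H: 16
  Br: 1
  N: 1
  O: 5
  S: 1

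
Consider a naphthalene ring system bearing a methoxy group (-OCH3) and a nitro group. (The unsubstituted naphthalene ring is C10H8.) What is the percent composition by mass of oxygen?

Atom tally by fragment:
  naphthalene ring system core → C:10 H:8
  (− 2 ring H displaced by substituents)
  + OCH3 → C:1 H:3 O:1
  + NO2 → N:1 O:2
Element totals:
  C: 11
  H: 9
  N: 1
  O: 3
Molecular formula: C11H9NO3.
Molar mass = 203.197 g/mol.
Mass from O: 3 × 15.999 = 47.997 g/mol.
%O = 47.997 / 203.197 × 100 = 23.62%.

23.62%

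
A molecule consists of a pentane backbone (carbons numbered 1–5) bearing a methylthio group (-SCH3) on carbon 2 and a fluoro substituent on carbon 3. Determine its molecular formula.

Atom tally by fragment:
  CH3 → C:1 H:3
  CH(SCH3) → C:2 H:4 S:1
  CH(F) → C:1 H:1 F:1
  CH2 → C:1 H:2
  CH3 → C:1 H:3
Element totals:
  C: 6
  H: 13
  F: 1
  S: 1

C6H13FS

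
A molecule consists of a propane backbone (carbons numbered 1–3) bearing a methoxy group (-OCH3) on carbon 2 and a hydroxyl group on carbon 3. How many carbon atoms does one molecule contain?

Atom tally by fragment:
  CH3 → C:1 H:3
  CH(OCH3) → C:2 H:4 O:1
  CH2OH → C:1 H:3 O:1
Element totals:
  C: 4
  H: 10
  O: 2

4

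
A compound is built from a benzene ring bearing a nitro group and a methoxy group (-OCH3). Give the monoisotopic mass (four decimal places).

153.0426

Atom tally by fragment:
  benzene ring core → C:6 H:6
  (− 2 ring H displaced by substituents)
  + NO2 → N:1 O:2
  + OCH3 → C:1 H:3 O:1
Element totals:
  C: 7
  H: 7
  N: 1
  O: 3
Molecular formula: C7H7NO3.
  M = 7(12.0) + 7(1.007825) + 14.003074 + 3(15.994915)
    = 84.000000 + 7.054775 + 14.003074 + 47.984745 = 153.042594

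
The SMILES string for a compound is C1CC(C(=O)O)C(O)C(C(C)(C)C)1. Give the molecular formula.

Atom tally by fragment:
  cyclopentane ring core → C:5 H:10
  (− 3 ring H displaced by substituents)
  + COOH → C:1 H:1 O:2
  + OH → O:1 H:1
  + C(CH3)3 → C:4 H:9
Element totals:
  C: 10
  H: 18
  O: 3

C10H18O3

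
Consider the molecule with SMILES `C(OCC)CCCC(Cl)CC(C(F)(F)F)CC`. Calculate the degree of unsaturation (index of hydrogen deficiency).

0

Atom tally by fragment:
  C2H5OCH2 → C:3 H:7 O:1
  CH2 → C:1 H:2
  CH2 → C:1 H:2
  CH2 → C:1 H:2
  CH(Cl) → C:1 H:1 Cl:1
  CH2 → C:1 H:2
  CH(CF3) → C:2 H:1 F:3
  CH2 → C:1 H:2
  CH3 → C:1 H:3
Element totals:
  C: 12
  H: 22
  Cl: 1
  F: 3
  O: 1
Molecular formula: C12H22ClF3O.
DoU = (2C + 2 + N − H − X) / 2 = (2·12 + 2 + 0 − 22 − 4) / 2 = 0.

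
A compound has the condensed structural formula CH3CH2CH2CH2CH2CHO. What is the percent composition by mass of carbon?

71.95%

Atom tally by fragment:
  CH3 → C:1 H:3
  CH2 → C:1 H:2
  CH2 → C:1 H:2
  CH2 → C:1 H:2
  CH2CHO → C:2 H:3 O:1
Element totals:
  C: 6
  H: 12
  O: 1
Molecular formula: C6H12O.
Molar mass = 100.161 g/mol.
Mass from C: 6 × 12.011 = 72.066 g/mol.
%C = 72.066 / 100.161 × 100 = 71.95%.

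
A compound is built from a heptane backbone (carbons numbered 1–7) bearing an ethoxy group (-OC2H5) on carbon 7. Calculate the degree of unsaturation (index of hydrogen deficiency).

Atom tally by fragment:
  CH3 → C:1 H:3
  CH2 → C:1 H:2
  CH2 → C:1 H:2
  CH2 → C:1 H:2
  CH2 → C:1 H:2
  CH2 → C:1 H:2
  CH2OC2H5 → C:3 H:7 O:1
Element totals:
  C: 9
  H: 20
  O: 1
Molecular formula: C9H20O.
DoU = (2C + 2 + N − H − X) / 2 = (2·9 + 2 + 0 − 20 − 0) / 2 = 0.

0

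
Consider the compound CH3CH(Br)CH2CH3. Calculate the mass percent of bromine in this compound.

Atom tally by fragment:
  CH3 → C:1 H:3
  CH(Br) → C:1 H:1 Br:1
  CH2 → C:1 H:2
  CH3 → C:1 H:3
Element totals:
  C: 4
  H: 9
  Br: 1
Molecular formula: C4H9Br.
Molar mass = 137.020 g/mol.
Mass from Br: 1 × 79.904 = 79.904 g/mol.
%Br = 79.904 / 137.020 × 100 = 58.32%.

58.32%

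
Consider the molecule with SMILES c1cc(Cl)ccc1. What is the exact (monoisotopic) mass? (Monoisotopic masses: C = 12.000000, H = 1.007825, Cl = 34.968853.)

112.0080

Atom tally by fragment:
  benzene ring core → C:6 H:6
  (− 1 ring H displaced by substituents)
  + Cl → Cl:1
Element totals:
  C: 6
  H: 5
  Cl: 1
Molecular formula: C6H5Cl.
  M = 6(12.0) + 5(1.007825) + 34.968853
    = 72.000000 + 5.039125 + 34.968853 = 112.007978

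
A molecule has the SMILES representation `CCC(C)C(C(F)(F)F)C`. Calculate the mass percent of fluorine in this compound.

Atom tally by fragment:
  CH3 → C:1 H:3
  CH2 → C:1 H:2
  CH(CH3) → C:2 H:4
  CH(CF3) → C:2 H:1 F:3
  CH3 → C:1 H:3
Element totals:
  C: 7
  H: 13
  F: 3
Molecular formula: C7H13F3.
Molar mass = 154.175 g/mol.
Mass from F: 3 × 18.998 = 56.994 g/mol.
%F = 56.994 / 154.175 × 100 = 36.97%.

36.97%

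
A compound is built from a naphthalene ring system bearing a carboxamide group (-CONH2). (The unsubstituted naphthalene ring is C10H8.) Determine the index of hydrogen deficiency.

Atom tally by fragment:
  naphthalene ring system core → C:10 H:8
  (− 1 ring H displaced by substituents)
  + CONH2 → C:1 H:2 O:1 N:1
Element totals:
  C: 11
  H: 9
  N: 1
  O: 1
Molecular formula: C11H9NO.
DoU = (2C + 2 + N − H − X) / 2 = (2·11 + 2 + 1 − 9 − 0) / 2 = 8.

8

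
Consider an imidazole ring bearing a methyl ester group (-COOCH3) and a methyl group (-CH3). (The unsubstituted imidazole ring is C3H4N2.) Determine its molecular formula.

Atom tally by fragment:
  imidazole ring core → C:3 H:4 N:2
  (− 2 ring H displaced by substituents)
  + COOCH3 → C:2 H:3 O:2
  + CH3 → C:1 H:3
Element totals:
  C: 6
  H: 8
  N: 2
  O: 2

C6H8N2O2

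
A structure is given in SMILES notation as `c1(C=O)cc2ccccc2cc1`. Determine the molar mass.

156.18 g/mol

Atom tally by fragment:
  naphthalene ring system core → C:10 H:8
  (− 1 ring H displaced by substituents)
  + CHO → C:1 H:1 O:1
Element totals:
  C: 11
  H: 8
  O: 1
Molecular formula: C11H8O.
  M = 11(12.011) + 8(1.008) + 15.999
    = 132.121 + 8.064 + 15.999 = 156.184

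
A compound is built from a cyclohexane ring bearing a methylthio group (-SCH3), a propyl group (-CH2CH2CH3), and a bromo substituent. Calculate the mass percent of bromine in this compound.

Atom tally by fragment:
  cyclohexane ring core → C:6 H:12
  (− 3 ring H displaced by substituents)
  + SCH3 → C:1 H:3 S:1
  + CH2CH2CH3 → C:3 H:7
  + Br → Br:1
Element totals:
  C: 10
  H: 19
  Br: 1
  S: 1
Molecular formula: C10H19BrS.
Molar mass = 251.226 g/mol.
Mass from Br: 1 × 79.904 = 79.904 g/mol.
%Br = 79.904 / 251.226 × 100 = 31.81%.

31.81%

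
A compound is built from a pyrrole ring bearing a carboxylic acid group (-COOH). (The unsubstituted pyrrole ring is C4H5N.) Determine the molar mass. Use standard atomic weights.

111.10 g/mol

Atom tally by fragment:
  pyrrole ring core → C:4 H:5 N:1
  (− 1 ring H displaced by substituents)
  + COOH → C:1 H:1 O:2
Element totals:
  C: 5
  H: 5
  N: 1
  O: 2
Molecular formula: C5H5NO2.
  M = 5(12.011) + 5(1.008) + 14.007 + 2(15.999)
    = 60.055 + 5.040 + 14.007 + 31.998 = 111.100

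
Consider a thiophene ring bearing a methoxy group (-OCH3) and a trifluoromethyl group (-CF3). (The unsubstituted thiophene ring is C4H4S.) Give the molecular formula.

Atom tally by fragment:
  thiophene ring core → C:4 H:4 S:1
  (− 2 ring H displaced by substituents)
  + OCH3 → C:1 H:3 O:1
  + CF3 → C:1 F:3
Element totals:
  C: 6
  H: 5
  F: 3
  O: 1
  S: 1

C6H5F3OS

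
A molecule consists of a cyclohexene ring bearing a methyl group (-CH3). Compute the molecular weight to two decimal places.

96.17 g/mol

Atom tally by fragment:
  cyclohexene ring core → C:6 H:10
  (− 1 ring H displaced by substituents)
  + CH3 → C:1 H:3
Element totals:
  C: 7
  H: 12
Molecular formula: C7H12.
  M = 7(12.011) + 12(1.008)
    = 84.077 + 12.096 = 96.173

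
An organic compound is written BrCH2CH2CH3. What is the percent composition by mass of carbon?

Atom tally by fragment:
  BrCH2 → C:1 H:2 Br:1
  CH2 → C:1 H:2
  CH3 → C:1 H:3
Element totals:
  C: 3
  H: 7
  Br: 1
Molecular formula: C3H7Br.
Molar mass = 122.993 g/mol.
Mass from C: 3 × 12.011 = 36.033 g/mol.
%C = 36.033 / 122.993 × 100 = 29.30%.

29.30%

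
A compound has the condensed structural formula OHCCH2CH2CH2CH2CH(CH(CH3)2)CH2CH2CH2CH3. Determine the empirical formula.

Element totals:
  C: 13
  H: 26
  O: 1
Molecular formula: C13H26O.
gcd of subscripts (13, 26, 1) = 1, so the empirical formula equals the molecular formula.

C13H26O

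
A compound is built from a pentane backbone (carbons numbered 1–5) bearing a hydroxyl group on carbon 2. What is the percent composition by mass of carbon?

Atom tally by fragment:
  CH3 → C:1 H:3
  CH(OH) → C:1 H:2 O:1
  CH2 → C:1 H:2
  CH2 → C:1 H:2
  CH3 → C:1 H:3
Element totals:
  C: 5
  H: 12
  O: 1
Molecular formula: C5H12O.
Molar mass = 88.150 g/mol.
Mass from C: 5 × 12.011 = 60.055 g/mol.
%C = 60.055 / 88.150 × 100 = 68.13%.

68.13%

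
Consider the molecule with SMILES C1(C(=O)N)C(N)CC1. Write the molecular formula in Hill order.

Atom tally by fragment:
  cyclobutane ring core → C:4 H:8
  (− 2 ring H displaced by substituents)
  + CONH2 → C:1 H:2 O:1 N:1
  + NH2 → N:1 H:2
Element totals:
  C: 5
  H: 10
  N: 2
  O: 1

C5H10N2O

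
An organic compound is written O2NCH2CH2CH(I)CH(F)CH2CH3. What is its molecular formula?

Element totals:
  C: 6
  H: 11
  F: 1
  I: 1
  N: 1
  O: 2

C6H11FINO2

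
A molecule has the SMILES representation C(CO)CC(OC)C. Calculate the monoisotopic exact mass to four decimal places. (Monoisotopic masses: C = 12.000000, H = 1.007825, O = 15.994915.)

Atom tally by fragment:
  HOCH2CH2 → C:2 H:5 O:1
  CH2 → C:1 H:2
  CH(OCH3) → C:2 H:4 O:1
  CH3 → C:1 H:3
Element totals:
  C: 6
  H: 14
  O: 2
Molecular formula: C6H14O2.
  M = 6(12.0) + 14(1.007825) + 2(15.994915)
    = 72.000000 + 14.109550 + 31.989830 = 118.099380

118.0994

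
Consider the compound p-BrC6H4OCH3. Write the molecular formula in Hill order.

C7H7BrO

Atom tally by fragment:
  benzene ring core → C:6 H:6
  (− 2 ring H displaced by substituents)
  + Br → Br:1
  + OCH3 → C:1 H:3 O:1
Element totals:
  C: 7
  H: 7
  Br: 1
  O: 1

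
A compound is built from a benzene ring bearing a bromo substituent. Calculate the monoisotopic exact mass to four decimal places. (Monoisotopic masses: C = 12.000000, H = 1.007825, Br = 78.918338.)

Atom tally by fragment:
  benzene ring core → C:6 H:6
  (− 1 ring H displaced by substituents)
  + Br → Br:1
Element totals:
  C: 6
  H: 5
  Br: 1
Molecular formula: C6H5Br.
  M = 6(12.0) + 5(1.007825) + 78.918338
    = 72.000000 + 5.039125 + 78.918338 = 155.957463

155.9575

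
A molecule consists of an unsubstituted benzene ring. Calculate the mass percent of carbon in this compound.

Atom tally by fragment:
  benzene ring core → C:6 H:6
Element totals:
  C: 6
  H: 6
Molecular formula: C6H6.
Molar mass = 78.114 g/mol.
Mass from C: 6 × 12.011 = 72.066 g/mol.
%C = 72.066 / 78.114 × 100 = 92.26%.

92.26%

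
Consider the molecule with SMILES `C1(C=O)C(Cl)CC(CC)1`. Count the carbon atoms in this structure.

7

Atom tally by fragment:
  cyclobutane ring core → C:4 H:8
  (− 3 ring H displaced by substituents)
  + CHO → C:1 H:1 O:1
  + Cl → Cl:1
  + C2H5 → C:2 H:5
Element totals:
  C: 7
  H: 11
  Cl: 1
  O: 1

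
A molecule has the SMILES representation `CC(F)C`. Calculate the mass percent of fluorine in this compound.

Atom tally by fragment:
  CH3 → C:1 H:3
  CH(F) → C:1 H:1 F:1
  CH3 → C:1 H:3
Element totals:
  C: 3
  H: 7
  F: 1
Molecular formula: C3H7F.
Molar mass = 62.087 g/mol.
Mass from F: 1 × 18.998 = 18.998 g/mol.
%F = 18.998 / 62.087 × 100 = 30.60%.

30.60%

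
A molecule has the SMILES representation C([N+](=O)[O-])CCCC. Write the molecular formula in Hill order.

C5H11NO2

Atom tally by fragment:
  O2NCH2 → C:1 H:2 N:1 O:2
  CH2 → C:1 H:2
  CH2 → C:1 H:2
  CH2 → C:1 H:2
  CH3 → C:1 H:3
Element totals:
  C: 5
  H: 11
  N: 1
  O: 2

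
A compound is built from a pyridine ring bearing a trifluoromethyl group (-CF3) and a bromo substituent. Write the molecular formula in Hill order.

C6H3BrF3N

Atom tally by fragment:
  pyridine ring core → C:5 H:5 N:1
  (− 2 ring H displaced by substituents)
  + CF3 → C:1 F:3
  + Br → Br:1
Element totals:
  C: 6
  H: 3
  Br: 1
  F: 3
  N: 1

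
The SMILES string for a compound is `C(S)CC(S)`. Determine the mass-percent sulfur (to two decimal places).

59.25%

Atom tally by fragment:
  HSCH2 → C:1 H:3 S:1
  CH2 → C:1 H:2
  CH2SH → C:1 H:3 S:1
Element totals:
  C: 3
  H: 8
  S: 2
Molecular formula: C3H8S2.
Molar mass = 108.217 g/mol.
Mass from S: 2 × 32.06 = 64.120 g/mol.
%S = 64.120 / 108.217 × 100 = 59.25%.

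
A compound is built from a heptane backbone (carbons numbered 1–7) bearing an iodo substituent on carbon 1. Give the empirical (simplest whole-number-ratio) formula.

C7H15I

Atom tally by fragment:
  ICH2 → C:1 H:2 I:1
  CH2 → C:1 H:2
  CH2 → C:1 H:2
  CH2 → C:1 H:2
  CH2 → C:1 H:2
  CH2 → C:1 H:2
  CH3 → C:1 H:3
Element totals:
  C: 7
  H: 15
  I: 1
Molecular formula: C7H15I.
gcd of subscripts (7, 15, 1) = 1, so the empirical formula equals the molecular formula.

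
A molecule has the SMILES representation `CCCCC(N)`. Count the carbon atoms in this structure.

Atom tally by fragment:
  CH3 → C:1 H:3
  CH2 → C:1 H:2
  CH2 → C:1 H:2
  CH2 → C:1 H:2
  CH2NH2 → C:1 H:4 N:1
Element totals:
  C: 5
  H: 13
  N: 1

5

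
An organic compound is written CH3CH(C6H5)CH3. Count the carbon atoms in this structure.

9

Element totals:
  C: 9
  H: 12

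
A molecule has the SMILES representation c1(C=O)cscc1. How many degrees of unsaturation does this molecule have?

Atom tally by fragment:
  thiophene ring core → C:4 H:4 S:1
  (− 1 ring H displaced by substituents)
  + CHO → C:1 H:1 O:1
Element totals:
  C: 5
  H: 4
  O: 1
  S: 1
Molecular formula: C5H4OS.
DoU = (2C + 2 + N − H − X) / 2 = (2·5 + 2 + 0 − 4 − 0) / 2 = 4.

4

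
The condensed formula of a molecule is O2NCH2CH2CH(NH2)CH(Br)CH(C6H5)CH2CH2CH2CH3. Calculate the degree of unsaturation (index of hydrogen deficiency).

Atom tally by fragment:
  O2NCH2 → C:1 H:2 N:1 O:2
  CH2 → C:1 H:2
  CH(NH2) → C:1 H:3 N:1
  CH(Br) → C:1 H:1 Br:1
  CH(C6H5) → C:7 H:6
  CH2 → C:1 H:2
  CH2 → C:1 H:2
  CH2 → C:1 H:2
  CH3 → C:1 H:3
Element totals:
  C: 15
  H: 23
  Br: 1
  N: 2
  O: 2
Molecular formula: C15H23BrN2O2.
DoU = (2C + 2 + N − H − X) / 2 = (2·15 + 2 + 2 − 23 − 1) / 2 = 5.

5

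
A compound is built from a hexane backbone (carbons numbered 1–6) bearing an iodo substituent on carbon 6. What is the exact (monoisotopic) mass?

Atom tally by fragment:
  CH3 → C:1 H:3
  CH2 → C:1 H:2
  CH2 → C:1 H:2
  CH2 → C:1 H:2
  CH2 → C:1 H:2
  CH2I → C:1 H:2 I:1
Element totals:
  C: 6
  H: 13
  I: 1
Molecular formula: C6H13I.
  M = 6(12.0) + 13(1.007825) + 126.904472
    = 72.000000 + 13.101725 + 126.904472 = 212.006197

212.0062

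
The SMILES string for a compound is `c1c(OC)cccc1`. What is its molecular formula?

Atom tally by fragment:
  benzene ring core → C:6 H:6
  (− 1 ring H displaced by substituents)
  + OCH3 → C:1 H:3 O:1
Element totals:
  C: 7
  H: 8
  O: 1

C7H8O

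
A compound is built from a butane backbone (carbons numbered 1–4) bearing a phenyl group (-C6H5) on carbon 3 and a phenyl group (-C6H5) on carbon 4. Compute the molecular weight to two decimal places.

Atom tally by fragment:
  CH3 → C:1 H:3
  CH2 → C:1 H:2
  CH(C6H5) → C:7 H:6
  CH2C6H5 → C:7 H:7
Element totals:
  C: 16
  H: 18
Molecular formula: C16H18.
  M = 16(12.011) + 18(1.008)
    = 192.176 + 18.144 = 210.320

210.32 g/mol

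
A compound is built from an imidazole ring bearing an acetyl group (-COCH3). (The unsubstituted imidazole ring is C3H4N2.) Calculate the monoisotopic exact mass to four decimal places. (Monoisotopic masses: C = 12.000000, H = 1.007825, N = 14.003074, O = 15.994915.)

110.0480

Atom tally by fragment:
  imidazole ring core → C:3 H:4 N:2
  (− 1 ring H displaced by substituents)
  + COCH3 → C:2 H:3 O:1
Element totals:
  C: 5
  H: 6
  N: 2
  O: 1
Molecular formula: C5H6N2O.
  M = 5(12.0) + 6(1.007825) + 2(14.003074) + 15.994915
    = 60.000000 + 6.046950 + 28.006148 + 15.994915 = 110.048013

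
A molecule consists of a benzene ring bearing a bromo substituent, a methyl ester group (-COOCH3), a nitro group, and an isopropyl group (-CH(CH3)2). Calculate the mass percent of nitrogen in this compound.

4.64%

Atom tally by fragment:
  benzene ring core → C:6 H:6
  (− 4 ring H displaced by substituents)
  + Br → Br:1
  + COOCH3 → C:2 H:3 O:2
  + NO2 → N:1 O:2
  + CH(CH3)2 → C:3 H:7
Element totals:
  C: 11
  H: 12
  Br: 1
  N: 1
  O: 4
Molecular formula: C11H12BrNO4.
Molar mass = 302.124 g/mol.
Mass from N: 1 × 14.007 = 14.007 g/mol.
%N = 14.007 / 302.124 × 100 = 4.64%.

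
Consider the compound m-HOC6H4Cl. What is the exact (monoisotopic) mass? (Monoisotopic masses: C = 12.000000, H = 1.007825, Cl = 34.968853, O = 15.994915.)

Atom tally by fragment:
  benzene ring core → C:6 H:6
  (− 2 ring H displaced by substituents)
  + OH → O:1 H:1
  + Cl → Cl:1
Element totals:
  C: 6
  H: 5
  Cl: 1
  O: 1
Molecular formula: C6H5ClO.
  M = 6(12.0) + 5(1.007825) + 34.968853 + 15.994915
    = 72.000000 + 5.039125 + 34.968853 + 15.994915 = 128.002893

128.0029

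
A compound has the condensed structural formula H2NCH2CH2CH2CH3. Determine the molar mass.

73.14 g/mol

Element totals:
  C: 4
  H: 11
  N: 1
Molecular formula: C4H11N.
  M = 4(12.011) + 11(1.008) + 14.007
    = 48.044 + 11.088 + 14.007 = 73.139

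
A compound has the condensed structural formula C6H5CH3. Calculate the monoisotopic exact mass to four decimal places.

92.0626

Element totals:
  C: 7
  H: 8
Molecular formula: C7H8.
  M = 7(12.0) + 8(1.007825)
    = 84.000000 + 8.062600 = 92.062600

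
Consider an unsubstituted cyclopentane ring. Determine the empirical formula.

Atom tally by fragment:
  cyclopentane ring core → C:5 H:10
Element totals:
  C: 5
  H: 10
Molecular formula: C5H10.
gcd of subscripts = 5; dividing each by 5:
  C: 5/5 = 1
  H: 10/5 = 2

CH2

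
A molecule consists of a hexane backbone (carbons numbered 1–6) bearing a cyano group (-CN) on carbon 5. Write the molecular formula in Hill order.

Atom tally by fragment:
  CH3 → C:1 H:3
  CH2 → C:1 H:2
  CH2 → C:1 H:2
  CH2 → C:1 H:2
  CH(CN) → C:2 H:1 N:1
  CH3 → C:1 H:3
Element totals:
  C: 7
  H: 13
  N: 1

C7H13N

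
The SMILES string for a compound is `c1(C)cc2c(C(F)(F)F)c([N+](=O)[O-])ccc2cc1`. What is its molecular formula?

C12H8F3NO2

Atom tally by fragment:
  naphthalene ring system core → C:10 H:8
  (− 3 ring H displaced by substituents)
  + CH3 → C:1 H:3
  + CF3 → C:1 F:3
  + NO2 → N:1 O:2
Element totals:
  C: 12
  H: 8
  F: 3
  N: 1
  O: 2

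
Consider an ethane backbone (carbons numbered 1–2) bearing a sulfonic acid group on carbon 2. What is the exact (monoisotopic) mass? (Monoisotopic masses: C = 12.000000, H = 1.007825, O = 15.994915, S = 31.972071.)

110.0038

Atom tally by fragment:
  CH3 → C:1 H:3
  CH2SO3H → C:1 H:3 S:1 O:3
Element totals:
  C: 2
  H: 6
  O: 3
  S: 1
Molecular formula: C2H6O3S.
  M = 2(12.0) + 6(1.007825) + 3(15.994915) + 31.972071
    = 24.000000 + 6.046950 + 47.984745 + 31.972071 = 110.003766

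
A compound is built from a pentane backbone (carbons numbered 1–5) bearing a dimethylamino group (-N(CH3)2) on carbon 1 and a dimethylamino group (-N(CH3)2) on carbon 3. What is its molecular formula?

C9H22N2

Atom tally by fragment:
  (CH3)2NCH2 → C:3 H:8 N:1
  CH2 → C:1 H:2
  CH(N(CH3)2) → C:3 H:7 N:1
  CH2 → C:1 H:2
  CH3 → C:1 H:3
Element totals:
  C: 9
  H: 22
  N: 2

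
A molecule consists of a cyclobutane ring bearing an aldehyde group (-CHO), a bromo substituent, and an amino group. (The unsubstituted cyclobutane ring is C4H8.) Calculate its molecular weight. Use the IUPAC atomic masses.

178.03 g/mol

Atom tally by fragment:
  cyclobutane ring core → C:4 H:8
  (− 3 ring H displaced by substituents)
  + CHO → C:1 H:1 O:1
  + Br → Br:1
  + NH2 → N:1 H:2
Element totals:
  C: 5
  H: 8
  Br: 1
  N: 1
  O: 1
Molecular formula: C5H8BrNO.
  M = 5(12.011) + 8(1.008) + 79.904 + 14.007 + 15.999
    = 60.055 + 8.064 + 79.904 + 14.007 + 15.999 = 178.029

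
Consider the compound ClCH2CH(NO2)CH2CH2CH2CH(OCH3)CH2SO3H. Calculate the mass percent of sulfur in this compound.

11.07%

Atom tally by fragment:
  ClCH2 → C:1 H:2 Cl:1
  CH(NO2) → C:1 H:1 N:1 O:2
  CH2 → C:1 H:2
  CH2 → C:1 H:2
  CH2 → C:1 H:2
  CH(OCH3) → C:2 H:4 O:1
  CH2SO3H → C:1 H:3 S:1 O:3
Element totals:
  C: 8
  H: 16
  Cl: 1
  N: 1
  O: 6
  S: 1
Molecular formula: C8H16ClNO6S.
Molar mass = 289.727 g/mol.
Mass from S: 1 × 32.06 = 32.060 g/mol.
%S = 32.060 / 289.727 × 100 = 11.07%.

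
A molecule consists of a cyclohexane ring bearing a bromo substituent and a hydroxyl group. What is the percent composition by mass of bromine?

44.62%

Atom tally by fragment:
  cyclohexane ring core → C:6 H:12
  (− 2 ring H displaced by substituents)
  + Br → Br:1
  + OH → O:1 H:1
Element totals:
  C: 6
  H: 11
  Br: 1
  O: 1
Molecular formula: C6H11BrO.
Molar mass = 179.057 g/mol.
Mass from Br: 1 × 79.904 = 79.904 g/mol.
%Br = 79.904 / 179.057 × 100 = 44.62%.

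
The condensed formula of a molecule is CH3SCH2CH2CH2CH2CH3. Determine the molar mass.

118.24 g/mol

Atom tally by fragment:
  CH3SCH2 → C:2 H:5 S:1
  CH2 → C:1 H:2
  CH2 → C:1 H:2
  CH2 → C:1 H:2
  CH3 → C:1 H:3
Element totals:
  C: 6
  H: 14
  S: 1
Molecular formula: C6H14S.
  M = 6(12.011) + 14(1.008) + 32.06
    = 72.066 + 14.112 + 32.060 = 118.238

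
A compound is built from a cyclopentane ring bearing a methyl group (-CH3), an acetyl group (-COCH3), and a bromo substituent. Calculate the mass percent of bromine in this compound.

Atom tally by fragment:
  cyclopentane ring core → C:5 H:10
  (− 3 ring H displaced by substituents)
  + CH3 → C:1 H:3
  + COCH3 → C:2 H:3 O:1
  + Br → Br:1
Element totals:
  C: 8
  H: 13
  Br: 1
  O: 1
Molecular formula: C8H13BrO.
Molar mass = 205.095 g/mol.
Mass from Br: 1 × 79.904 = 79.904 g/mol.
%Br = 79.904 / 205.095 × 100 = 38.96%.

38.96%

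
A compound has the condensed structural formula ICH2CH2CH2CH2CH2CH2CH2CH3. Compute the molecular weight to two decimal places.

Atom tally by fragment:
  ICH2 → C:1 H:2 I:1
  CH2 → C:1 H:2
  CH2 → C:1 H:2
  CH2 → C:1 H:2
  CH2 → C:1 H:2
  CH2 → C:1 H:2
  CH2 → C:1 H:2
  CH3 → C:1 H:3
Element totals:
  C: 8
  H: 17
  I: 1
Molecular formula: C8H17I.
  M = 8(12.011) + 17(1.008) + 126.904
    = 96.088 + 17.136 + 126.904 = 240.128

240.13 g/mol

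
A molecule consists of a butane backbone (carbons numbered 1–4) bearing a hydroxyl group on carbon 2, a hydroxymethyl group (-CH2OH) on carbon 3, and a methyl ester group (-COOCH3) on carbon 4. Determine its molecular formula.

Atom tally by fragment:
  CH3 → C:1 H:3
  CH(OH) → C:1 H:2 O:1
  CH(CH2OH) → C:2 H:4 O:1
  CH2COOCH3 → C:3 H:5 O:2
Element totals:
  C: 7
  H: 14
  O: 4

C7H14O4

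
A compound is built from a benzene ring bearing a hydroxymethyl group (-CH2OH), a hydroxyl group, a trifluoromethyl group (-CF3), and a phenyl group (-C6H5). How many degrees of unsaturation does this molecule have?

Atom tally by fragment:
  benzene ring core → C:6 H:6
  (− 4 ring H displaced by substituents)
  + CH2OH → C:1 H:3 O:1
  + OH → O:1 H:1
  + CF3 → C:1 F:3
  + C6H5 → C:6 H:5
Element totals:
  C: 14
  H: 11
  F: 3
  O: 2
Molecular formula: C14H11F3O2.
DoU = (2C + 2 + N − H − X) / 2 = (2·14 + 2 + 0 − 11 − 3) / 2 = 8.

8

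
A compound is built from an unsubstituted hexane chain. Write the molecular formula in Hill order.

Atom tally by fragment:
  CH3 → C:1 H:3
  CH2 → C:1 H:2
  CH2 → C:1 H:2
  CH2 → C:1 H:2
  CH2 → C:1 H:2
  CH3 → C:1 H:3
Element totals:
  C: 6
  H: 14

C6H14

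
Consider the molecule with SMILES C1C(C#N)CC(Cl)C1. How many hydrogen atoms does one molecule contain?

Atom tally by fragment:
  cyclopentane ring core → C:5 H:10
  (− 2 ring H displaced by substituents)
  + CN → C:1 N:1
  + Cl → Cl:1
Element totals:
  C: 6
  H: 8
  Cl: 1
  N: 1

8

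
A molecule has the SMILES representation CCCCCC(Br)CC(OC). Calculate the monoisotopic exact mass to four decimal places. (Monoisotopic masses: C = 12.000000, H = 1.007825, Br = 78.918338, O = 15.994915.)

222.0619

Atom tally by fragment:
  CH3 → C:1 H:3
  CH2 → C:1 H:2
  CH2 → C:1 H:2
  CH2 → C:1 H:2
  CH2 → C:1 H:2
  CH(Br) → C:1 H:1 Br:1
  CH2 → C:1 H:2
  CH2OCH3 → C:2 H:5 O:1
Element totals:
  C: 9
  H: 19
  Br: 1
  O: 1
Molecular formula: C9H19BrO.
  M = 9(12.0) + 19(1.007825) + 78.918338 + 15.994915
    = 108.000000 + 19.148675 + 78.918338 + 15.994915 = 222.061928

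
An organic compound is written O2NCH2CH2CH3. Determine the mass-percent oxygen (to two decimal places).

35.91%

Element totals:
  C: 3
  H: 7
  N: 1
  O: 2
Molecular formula: C3H7NO2.
Molar mass = 89.094 g/mol.
Mass from O: 2 × 15.999 = 31.998 g/mol.
%O = 31.998 / 89.094 × 100 = 35.91%.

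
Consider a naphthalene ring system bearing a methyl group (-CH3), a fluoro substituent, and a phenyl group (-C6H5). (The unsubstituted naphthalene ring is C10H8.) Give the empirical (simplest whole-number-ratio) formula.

Atom tally by fragment:
  naphthalene ring system core → C:10 H:8
  (− 3 ring H displaced by substituents)
  + CH3 → C:1 H:3
  + F → F:1
  + C6H5 → C:6 H:5
Element totals:
  C: 17
  H: 13
  F: 1
Molecular formula: C17H13F.
gcd of subscripts (17, 1, 13) = 1, so the empirical formula equals the molecular formula.

C17H13F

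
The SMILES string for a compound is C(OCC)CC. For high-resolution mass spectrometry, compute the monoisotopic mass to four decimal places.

Atom tally by fragment:
  C2H5OCH2 → C:3 H:7 O:1
  CH2 → C:1 H:2
  CH3 → C:1 H:3
Element totals:
  C: 5
  H: 12
  O: 1
Molecular formula: C5H12O.
  M = 5(12.0) + 12(1.007825) + 15.994915
    = 60.000000 + 12.093900 + 15.994915 = 88.088815

88.0888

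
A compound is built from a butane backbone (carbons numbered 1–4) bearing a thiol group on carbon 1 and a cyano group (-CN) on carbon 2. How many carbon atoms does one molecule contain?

Atom tally by fragment:
  HSCH2 → C:1 H:3 S:1
  CH(CN) → C:2 H:1 N:1
  CH2 → C:1 H:2
  CH3 → C:1 H:3
Element totals:
  C: 5
  H: 9
  N: 1
  S: 1

5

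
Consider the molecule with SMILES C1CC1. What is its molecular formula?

C3H6

Atom tally by fragment:
  cyclopropane ring core → C:3 H:6
Element totals:
  C: 3
  H: 6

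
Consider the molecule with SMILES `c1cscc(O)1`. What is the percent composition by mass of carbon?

47.98%

Atom tally by fragment:
  thiophene ring core → C:4 H:4 S:1
  (− 1 ring H displaced by substituents)
  + OH → O:1 H:1
Element totals:
  C: 4
  H: 4
  O: 1
  S: 1
Molecular formula: C4H4OS.
Molar mass = 100.135 g/mol.
Mass from C: 4 × 12.011 = 48.044 g/mol.
%C = 48.044 / 100.135 × 100 = 47.98%.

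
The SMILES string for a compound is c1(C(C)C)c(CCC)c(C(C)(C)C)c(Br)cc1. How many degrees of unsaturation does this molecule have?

4

Atom tally by fragment:
  benzene ring core → C:6 H:6
  (− 4 ring H displaced by substituents)
  + CH(CH3)2 → C:3 H:7
  + CH2CH2CH3 → C:3 H:7
  + C(CH3)3 → C:4 H:9
  + Br → Br:1
Element totals:
  C: 16
  H: 25
  Br: 1
Molecular formula: C16H25Br.
DoU = (2C + 2 + N − H − X) / 2 = (2·16 + 2 + 0 − 25 − 1) / 2 = 4.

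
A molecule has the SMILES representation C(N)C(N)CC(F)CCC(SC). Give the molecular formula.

Atom tally by fragment:
  H2NCH2 → C:1 H:4 N:1
  CH(NH2) → C:1 H:3 N:1
  CH2 → C:1 H:2
  CH(F) → C:1 H:1 F:1
  CH2 → C:1 H:2
  CH2 → C:1 H:2
  CH2SCH3 → C:2 H:5 S:1
Element totals:
  C: 8
  H: 19
  F: 1
  N: 2
  S: 1

C8H19FN2S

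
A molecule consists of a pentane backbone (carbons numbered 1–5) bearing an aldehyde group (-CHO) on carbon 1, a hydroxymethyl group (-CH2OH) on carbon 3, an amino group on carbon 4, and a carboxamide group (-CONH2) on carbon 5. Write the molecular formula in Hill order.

Atom tally by fragment:
  OHCCH2 → C:2 H:3 O:1
  CH2 → C:1 H:2
  CH(CH2OH) → C:2 H:4 O:1
  CH(NH2) → C:1 H:3 N:1
  CH2CONH2 → C:2 H:4 O:1 N:1
Element totals:
  C: 8
  H: 16
  N: 2
  O: 3

C8H16N2O3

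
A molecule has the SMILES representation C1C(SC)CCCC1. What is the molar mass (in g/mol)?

130.25 g/mol

Atom tally by fragment:
  cyclohexane ring core → C:6 H:12
  (− 1 ring H displaced by substituents)
  + SCH3 → C:1 H:3 S:1
Element totals:
  C: 7
  H: 14
  S: 1
Molecular formula: C7H14S.
  M = 7(12.011) + 14(1.008) + 32.06
    = 84.077 + 14.112 + 32.060 = 130.249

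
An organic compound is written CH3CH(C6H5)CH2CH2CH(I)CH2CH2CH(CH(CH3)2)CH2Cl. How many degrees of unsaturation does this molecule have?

Atom tally by fragment:
  CH3 → C:1 H:3
  CH(C6H5) → C:7 H:6
  CH2 → C:1 H:2
  CH2 → C:1 H:2
  CH(I) → C:1 H:1 I:1
  CH2 → C:1 H:2
  CH2 → C:1 H:2
  CH(CH(CH3)2) → C:4 H:8
  CH2Cl → C:1 H:2 Cl:1
Element totals:
  C: 18
  H: 28
  Cl: 1
  I: 1
Molecular formula: C18H28ClI.
DoU = (2C + 2 + N − H − X) / 2 = (2·18 + 2 + 0 − 28 − 2) / 2 = 4.

4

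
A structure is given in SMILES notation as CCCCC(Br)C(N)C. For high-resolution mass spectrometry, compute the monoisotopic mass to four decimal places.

193.0466

Atom tally by fragment:
  CH3 → C:1 H:3
  CH2 → C:1 H:2
  CH2 → C:1 H:2
  CH2 → C:1 H:2
  CH(Br) → C:1 H:1 Br:1
  CH(NH2) → C:1 H:3 N:1
  CH3 → C:1 H:3
Element totals:
  C: 7
  H: 16
  Br: 1
  N: 1
Molecular formula: C7H16BrN.
  M = 7(12.0) + 16(1.007825) + 78.918338 + 14.003074
    = 84.000000 + 16.125200 + 78.918338 + 14.003074 = 193.046612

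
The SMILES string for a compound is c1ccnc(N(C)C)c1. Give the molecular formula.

C7H10N2

Atom tally by fragment:
  pyridine ring core → C:5 H:5 N:1
  (− 1 ring H displaced by substituents)
  + N(CH3)2 → N:1 C:2 H:6
Element totals:
  C: 7
  H: 10
  N: 2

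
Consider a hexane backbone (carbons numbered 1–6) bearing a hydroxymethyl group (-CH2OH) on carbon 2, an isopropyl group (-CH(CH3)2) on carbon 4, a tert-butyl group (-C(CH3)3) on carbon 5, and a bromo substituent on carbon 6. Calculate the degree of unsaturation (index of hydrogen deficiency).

0

Atom tally by fragment:
  CH3 → C:1 H:3
  CH(CH2OH) → C:2 H:4 O:1
  CH2 → C:1 H:2
  CH(CH(CH3)2) → C:4 H:8
  CH(C(CH3)3) → C:5 H:10
  CH2Br → C:1 H:2 Br:1
Element totals:
  C: 14
  H: 29
  Br: 1
  O: 1
Molecular formula: C14H29BrO.
DoU = (2C + 2 + N − H − X) / 2 = (2·14 + 2 + 0 − 29 − 1) / 2 = 0.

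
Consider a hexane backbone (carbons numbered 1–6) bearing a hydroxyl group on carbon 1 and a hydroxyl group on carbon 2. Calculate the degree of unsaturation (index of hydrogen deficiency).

Atom tally by fragment:
  HOCH2 → C:1 H:3 O:1
  CH(OH) → C:1 H:2 O:1
  CH2 → C:1 H:2
  CH2 → C:1 H:2
  CH2 → C:1 H:2
  CH3 → C:1 H:3
Element totals:
  C: 6
  H: 14
  O: 2
Molecular formula: C6H14O2.
DoU = (2C + 2 + N − H − X) / 2 = (2·6 + 2 + 0 − 14 − 0) / 2 = 0.

0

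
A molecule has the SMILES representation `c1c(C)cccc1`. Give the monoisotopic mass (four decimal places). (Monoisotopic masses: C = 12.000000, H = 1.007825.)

Atom tally by fragment:
  benzene ring core → C:6 H:6
  (− 1 ring H displaced by substituents)
  + CH3 → C:1 H:3
Element totals:
  C: 7
  H: 8
Molecular formula: C7H8.
  M = 7(12.0) + 8(1.007825)
    = 84.000000 + 8.062600 = 92.062600

92.0626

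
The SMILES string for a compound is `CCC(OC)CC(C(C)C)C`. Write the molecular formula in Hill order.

Atom tally by fragment:
  CH3 → C:1 H:3
  CH2 → C:1 H:2
  CH(OCH3) → C:2 H:4 O:1
  CH2 → C:1 H:2
  CH(CH(CH3)2) → C:4 H:8
  CH3 → C:1 H:3
Element totals:
  C: 10
  H: 22
  O: 1

C10H22O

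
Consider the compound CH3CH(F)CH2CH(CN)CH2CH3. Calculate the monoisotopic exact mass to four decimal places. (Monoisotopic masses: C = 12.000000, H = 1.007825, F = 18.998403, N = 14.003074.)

Atom tally by fragment:
  CH3 → C:1 H:3
  CH(F) → C:1 H:1 F:1
  CH2 → C:1 H:2
  CH(CN) → C:2 H:1 N:1
  CH2 → C:1 H:2
  CH3 → C:1 H:3
Element totals:
  C: 7
  H: 12
  F: 1
  N: 1
Molecular formula: C7H12FN.
  M = 7(12.0) + 12(1.007825) + 18.998403 + 14.003074
    = 84.000000 + 12.093900 + 18.998403 + 14.003074 = 129.095377

129.0954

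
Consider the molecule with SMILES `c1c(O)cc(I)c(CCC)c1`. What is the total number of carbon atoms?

9

Atom tally by fragment:
  benzene ring core → C:6 H:6
  (− 3 ring H displaced by substituents)
  + OH → O:1 H:1
  + I → I:1
  + CH2CH2CH3 → C:3 H:7
Element totals:
  C: 9
  H: 11
  I: 1
  O: 1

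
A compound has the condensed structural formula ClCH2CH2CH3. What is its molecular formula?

C3H7Cl

Atom tally by fragment:
  ClCH2 → C:1 H:2 Cl:1
  CH2 → C:1 H:2
  CH3 → C:1 H:3
Element totals:
  C: 3
  H: 7
  Cl: 1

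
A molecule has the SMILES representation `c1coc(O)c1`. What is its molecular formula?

Atom tally by fragment:
  furan ring core → C:4 H:4 O:1
  (− 1 ring H displaced by substituents)
  + OH → O:1 H:1
Element totals:
  C: 4
  H: 4
  O: 2

C4H4O2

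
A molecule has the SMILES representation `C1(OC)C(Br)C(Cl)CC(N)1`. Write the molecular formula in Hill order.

Atom tally by fragment:
  cyclopentane ring core → C:5 H:10
  (− 4 ring H displaced by substituents)
  + OCH3 → C:1 H:3 O:1
  + Br → Br:1
  + Cl → Cl:1
  + NH2 → N:1 H:2
Element totals:
  C: 6
  H: 11
  Br: 1
  Cl: 1
  N: 1
  O: 1

C6H11BrClNO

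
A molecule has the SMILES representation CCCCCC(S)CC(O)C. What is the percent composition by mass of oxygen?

9.07%

Atom tally by fragment:
  CH3 → C:1 H:3
  CH2 → C:1 H:2
  CH2 → C:1 H:2
  CH2 → C:1 H:2
  CH2 → C:1 H:2
  CH(SH) → C:1 H:2 S:1
  CH2 → C:1 H:2
  CH(OH) → C:1 H:2 O:1
  CH3 → C:1 H:3
Element totals:
  C: 9
  H: 20
  O: 1
  S: 1
Molecular formula: C9H20OS.
Molar mass = 176.318 g/mol.
Mass from O: 1 × 15.999 = 15.999 g/mol.
%O = 15.999 / 176.318 × 100 = 9.07%.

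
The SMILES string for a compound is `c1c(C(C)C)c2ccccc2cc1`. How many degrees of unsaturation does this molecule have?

Atom tally by fragment:
  naphthalene ring system core → C:10 H:8
  (− 1 ring H displaced by substituents)
  + CH(CH3)2 → C:3 H:7
Element totals:
  C: 13
  H: 14
Molecular formula: C13H14.
DoU = (2C + 2 + N − H − X) / 2 = (2·13 + 2 + 0 − 14 − 0) / 2 = 7.

7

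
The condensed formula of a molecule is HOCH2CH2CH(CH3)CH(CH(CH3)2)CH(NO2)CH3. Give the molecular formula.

C10H21NO3

Atom tally by fragment:
  HOCH2 → C:1 H:3 O:1
  CH2 → C:1 H:2
  CH(CH3) → C:2 H:4
  CH(CH(CH3)2) → C:4 H:8
  CH(NO2) → C:1 H:1 N:1 O:2
  CH3 → C:1 H:3
Element totals:
  C: 10
  H: 21
  N: 1
  O: 3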